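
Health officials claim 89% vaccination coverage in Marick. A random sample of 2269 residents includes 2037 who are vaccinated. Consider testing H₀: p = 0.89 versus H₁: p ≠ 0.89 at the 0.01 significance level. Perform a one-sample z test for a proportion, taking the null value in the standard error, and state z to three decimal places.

p̂ = 2037/2269 ≈ 0.89775.
Standard error under H₀: √(0.89×0.11/2269) = 0.00657.
z = (0.89775 − 0.89)/0.00657 = 0.00775/0.00657 = 1.180.
p-value = 2·P(Z > 1.180) ≈ 0.2379, so at α = 0.01 we fail to reject H₀.

z = 1.180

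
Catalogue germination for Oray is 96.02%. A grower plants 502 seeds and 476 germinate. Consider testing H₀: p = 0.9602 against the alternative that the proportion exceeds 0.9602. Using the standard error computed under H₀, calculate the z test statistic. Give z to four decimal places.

z = -1.3745

p̂ = 476/502 = 0.9482072.
Standard error under H₀: √(0.9602×0.0398/502) = 0.0087251.
z = (0.9482072 − 0.9602)/0.0087251 = -0.0119928/0.0087251 = -1.3745.
p-value = P(Z > -1.375) ≈ 0.9154.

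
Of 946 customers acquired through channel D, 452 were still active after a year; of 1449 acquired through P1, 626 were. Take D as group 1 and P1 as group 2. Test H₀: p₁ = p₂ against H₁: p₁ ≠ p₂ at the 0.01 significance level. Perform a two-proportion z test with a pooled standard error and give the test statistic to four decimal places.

z = 2.2014

p̂₁ = 452/946 = 0.4778013, p̂₂ = 626/1449 = 0.4320221.
Pooled p̂ = (452+626)/(946+1449) = 1078/2395 = 0.4501044.
SE = √(p̂(1−p̂)(1/n₁+1/n₂)) = √(0.4501044·0.5498956·0.00174721) = √(0.000432454) = 0.0207955.
z = (0.4778013 − 0.4320221)/0.0207955 = 0.0457792/0.0207955 = 2.2014.
Two-sided p-value ≈ 2·Φ(−2.201) = 0.0277, so at α = 0.01 we fail to reject H₀.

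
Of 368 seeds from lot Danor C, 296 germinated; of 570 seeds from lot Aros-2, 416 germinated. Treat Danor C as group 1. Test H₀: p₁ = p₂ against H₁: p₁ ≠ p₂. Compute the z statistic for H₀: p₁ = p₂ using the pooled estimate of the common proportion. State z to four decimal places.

p̂₁ = 296/368 = 0.804348, p̂₂ = 416/570 = 0.729825.
Pooled p̂ = (296+416)/(368+570) = 712/938 = 0.759062.
SE = √(0.182887 × 0.00447178) = 0.028598.
z = (0.804348 − 0.729825)/0.028598 = 0.074523/0.028598 = 2.6059.
Two-sided p-value ≈ 2·Φ(−2.606) = 0.0092.

z = 2.6059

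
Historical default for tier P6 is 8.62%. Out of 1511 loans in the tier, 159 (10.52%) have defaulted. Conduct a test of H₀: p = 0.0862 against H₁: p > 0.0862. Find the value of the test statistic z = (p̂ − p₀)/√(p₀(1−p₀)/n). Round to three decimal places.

p̂ = 159/1511 ≈ 0.105228.
Standard error under H₀: √(0.0862×0.9138/1511) = 0.007220.
z = (0.105228 − 0.0862)/0.007220 = 0.019028/0.007220 = 2.635.
p-value = P(Z > 2.635) ≈ 0.0042.

z = 2.635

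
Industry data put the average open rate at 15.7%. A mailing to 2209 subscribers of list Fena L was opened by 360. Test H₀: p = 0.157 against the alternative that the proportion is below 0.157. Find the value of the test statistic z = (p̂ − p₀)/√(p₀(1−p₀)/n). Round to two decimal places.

z = 0.77

p̂ = 360/2209 = 0.16297.
Standard error under H₀: √(0.157×0.843/2209) = 0.00774.
z = (0.16297 − 0.157)/0.00774 = 0.00597/0.00774 = 0.77.
p-value = P(Z < 0.771) ≈ 0.7797.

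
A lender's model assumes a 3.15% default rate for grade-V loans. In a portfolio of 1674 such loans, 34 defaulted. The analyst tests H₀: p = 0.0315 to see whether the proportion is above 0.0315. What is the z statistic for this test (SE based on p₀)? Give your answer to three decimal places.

z = -2.621

p̂ = 34/1674 = 0.02031.
Standard error under H₀: √(0.0315×0.9685/1674) = 0.00427.
z = (0.02031 − 0.0315)/0.00427 = -0.01119/0.00427 = -2.621.
p-value = P(Z > -2.621) ≈ 0.9956.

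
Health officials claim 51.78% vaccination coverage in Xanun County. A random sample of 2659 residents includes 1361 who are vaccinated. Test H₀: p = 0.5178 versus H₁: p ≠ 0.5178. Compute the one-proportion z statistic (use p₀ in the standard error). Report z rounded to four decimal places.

p̂ = 1361/2659 = 0.5118466.
Standard error under H₀: √(0.5178×0.4822/2659) = 0.0096903.
z = (0.5118466 − 0.5178)/0.0096903 = -0.0059534/0.0096903 = -0.6144.

z = -0.6144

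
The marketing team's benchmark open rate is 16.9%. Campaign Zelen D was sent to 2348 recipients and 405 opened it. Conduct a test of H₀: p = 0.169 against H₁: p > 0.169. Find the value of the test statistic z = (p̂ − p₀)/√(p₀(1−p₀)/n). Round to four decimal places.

p̂ = 405/2348 = 0.172487.
Standard error under H₀: √(0.169×0.831/2348) = 0.007734.
z = (0.172487 − 0.169)/0.007734 = 0.003487/0.007734 = 0.4509.
p-value = P(Z > 0.451) ≈ 0.3260.

z = 0.4509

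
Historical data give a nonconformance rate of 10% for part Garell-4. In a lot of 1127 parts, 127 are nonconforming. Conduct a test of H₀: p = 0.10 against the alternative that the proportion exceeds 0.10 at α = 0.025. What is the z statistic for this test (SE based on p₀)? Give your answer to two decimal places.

p̂ = 127/1127 = 0.11269.
Standard error under H₀: √(0.1×0.9/1127) = 0.00894.
z = (0.11269 − 0.1)/0.00894 = 0.01269/0.00894 = 1.42.
p-value = P(Z > 1.420) ≈ 0.0778; since p > α = 0.025, fail to reject H₀.

z = 1.42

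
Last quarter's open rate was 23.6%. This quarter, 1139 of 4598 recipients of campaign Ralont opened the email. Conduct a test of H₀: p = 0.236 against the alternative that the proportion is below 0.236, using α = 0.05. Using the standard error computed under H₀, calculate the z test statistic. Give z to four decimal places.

p̂ = 1139/4598 = 0.247716.
Under H₀, SE = √(0.236·0.764/4598) = √(3.92136e-05) = 0.006262.
z = (0.247716 − 0.236)/0.006262 = 0.011716/0.006262 = 1.8710.
p-value = P(Z < 1.871) ≈ 0.9693. With α = 0.05, fail to reject H₀.

z = 1.8710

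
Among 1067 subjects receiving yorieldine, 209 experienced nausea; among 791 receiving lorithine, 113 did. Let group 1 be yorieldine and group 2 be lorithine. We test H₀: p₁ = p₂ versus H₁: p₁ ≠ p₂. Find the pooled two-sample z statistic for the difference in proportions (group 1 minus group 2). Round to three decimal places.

z = 2.985

p̂₁ = 209/1067 ≈ 0.19588, p̂₂ = 113/791 ≈ 0.14286.
Pooled p̂ = (209+113)/(1067+791) = 322/1858 = 0.17330.
SE = √(0.14327 × 0.00220143) = 0.01776.
z = (0.19588 − 0.14286)/0.01776 = 0.05302/0.01776 = 2.985.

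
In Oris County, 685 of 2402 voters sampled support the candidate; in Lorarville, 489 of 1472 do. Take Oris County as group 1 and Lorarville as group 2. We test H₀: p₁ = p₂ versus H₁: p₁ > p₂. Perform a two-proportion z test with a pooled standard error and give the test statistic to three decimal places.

p̂₁ = 685/2402 = 0.28518, p̂₂ = 489/1472 = 0.33220.
Pooled p̂ = (685+489)/(2402+1472) = 1174/3874 = 0.30305.
SE = √(0.211209 × 0.00109567) = 0.01521.
z = (0.28518 − 0.33220)/0.01521 = -0.04702/0.01521 = -3.091.
p-value = P(Z > -3.091) ≈ 0.9990.

z = -3.091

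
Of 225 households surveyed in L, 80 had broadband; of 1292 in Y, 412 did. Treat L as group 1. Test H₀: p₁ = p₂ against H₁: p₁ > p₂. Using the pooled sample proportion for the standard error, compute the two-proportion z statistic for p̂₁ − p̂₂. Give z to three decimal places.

z = 1.084

p̂₁ = 80/225 ≈ 0.35556, p̂₂ = 412/1292 ≈ 0.31889.
Pooled p̂ = (80+412)/(225+1292) = 492/1517 = 0.32432.
SE = √(p̂(1−p̂)(1/n₁+1/n₂)) = √(0.32432·0.67568·0.00521844) = √(0.00114356) = 0.03382.
z = (0.35556 − 0.31889)/0.03382 = 0.03667/0.03382 = 1.084.
p-value = P(Z > 1.084) ≈ 0.1391.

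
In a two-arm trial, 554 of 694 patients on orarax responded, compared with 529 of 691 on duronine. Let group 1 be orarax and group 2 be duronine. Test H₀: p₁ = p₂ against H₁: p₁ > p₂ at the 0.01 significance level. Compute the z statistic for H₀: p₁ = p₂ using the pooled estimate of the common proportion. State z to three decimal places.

z = 1.474

p̂₁ = 554/694 ≈ 0.79827, p̂₂ = 529/691 ≈ 0.76556.
Pooled p̂ = (554+529)/(694+691) = 1083/1385 = 0.78195.
SE = √(p̂(1−p̂)(1/n₁+1/n₂)) = √(0.78195·0.21805·0.0028881) = √(0.000492434) = 0.02219.
z = (0.79827 − 0.76556)/0.02219 = 0.03271/0.02219 = 1.474.
p-value = P(Z > 1.474) ≈ 0.0702; since p > α = 0.01, fail to reject H₀.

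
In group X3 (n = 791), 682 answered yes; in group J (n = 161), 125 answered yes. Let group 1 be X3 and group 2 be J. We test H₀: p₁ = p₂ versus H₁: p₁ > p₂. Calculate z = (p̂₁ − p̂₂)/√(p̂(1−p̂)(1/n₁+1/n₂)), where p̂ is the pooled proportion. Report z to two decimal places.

z = 2.76

p̂₁ = 682/791 = 0.8622, p̂₂ = 125/161 = 0.7764.
Pooled p̂ = (682+125)/(791+161) = 807/952 = 0.8477.
SE = √(p̂(1−p̂)(1/n₁+1/n₂)) = √(0.8477·0.1523·0.0074754) = √(0.000965166) = 0.0311.
z = (0.8622 − 0.7764)/0.0311 = 0.0858/0.0311 = 2.76.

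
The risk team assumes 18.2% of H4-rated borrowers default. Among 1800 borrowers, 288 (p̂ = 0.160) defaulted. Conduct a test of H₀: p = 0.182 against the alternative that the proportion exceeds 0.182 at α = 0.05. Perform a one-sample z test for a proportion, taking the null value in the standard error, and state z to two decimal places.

z = -2.42

p̂ = 288/1800 = 0.1600.
SE = √(p₀(1−p₀)/n) = √(0.14888/1800) = 0.0091.
z = (0.1600 − 0.182)/0.0091 = -0.0220/0.0091 = -2.42.
p-value = P(Z > -2.419) ≈ 0.9922. With α = 0.05, fail to reject H₀.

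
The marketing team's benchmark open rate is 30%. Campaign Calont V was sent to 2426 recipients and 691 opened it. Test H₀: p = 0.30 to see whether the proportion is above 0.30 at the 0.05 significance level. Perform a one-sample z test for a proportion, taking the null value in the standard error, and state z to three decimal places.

p̂ = 691/2426 = 0.284831.
Under H₀, SE = √(0.3·0.7/2426) = √(8.65622e-05) = 0.009304.
z = (0.284831 − 0.3)/0.009304 = -0.015169/0.009304 = -1.630.
p-value = P(Z > -1.630) ≈ 0.9485; since p > α = 0.05, fail to reject H₀.

z = -1.630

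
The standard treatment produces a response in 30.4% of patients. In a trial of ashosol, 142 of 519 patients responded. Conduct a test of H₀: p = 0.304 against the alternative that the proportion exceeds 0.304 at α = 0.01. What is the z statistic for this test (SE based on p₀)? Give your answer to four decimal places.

p̂ = 142/519 ≈ 0.273603.
Under H₀, SE = √(0.304·0.696/519) = √(0.000407676) = 0.020191.
z = (0.273603 − 0.304)/0.020191 = -0.030397/0.020191 = -1.5055.
p-value = P(Z > -1.505) ≈ 0.9339; since p > α = 0.01, fail to reject H₀.

z = -1.5055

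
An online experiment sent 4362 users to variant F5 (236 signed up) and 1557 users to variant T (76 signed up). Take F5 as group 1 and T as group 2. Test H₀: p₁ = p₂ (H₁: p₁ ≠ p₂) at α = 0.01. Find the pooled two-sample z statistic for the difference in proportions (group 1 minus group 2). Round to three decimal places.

p̂₁ = 236/4362 ≈ 0.05410, p̂₂ = 76/1557 ≈ 0.04881.
Pooled p̂ = (236+76)/(4362+1557) = 312/5919 = 0.05271.
SE = √(p̂(1−p̂)(1/n₁+1/n₂)) = √(0.05271·0.94729·0.000871513) = √(4.35174e-05) = 0.00660.
z = (0.05410 − 0.04881)/0.00660 = 0.00529/0.00660 = 0.802.
p-value = 2·P(Z > 0.802) ≈ 0.4224, so at α = 0.01 we fail to reject H₀.

z = 0.802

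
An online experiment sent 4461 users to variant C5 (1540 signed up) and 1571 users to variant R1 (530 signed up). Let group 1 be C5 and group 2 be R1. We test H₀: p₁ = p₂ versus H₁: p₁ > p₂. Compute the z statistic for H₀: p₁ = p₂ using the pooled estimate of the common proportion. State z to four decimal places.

z = 0.5635

p̂₁ = 1540/4461 ≈ 0.345214, p̂₂ = 530/1571 ≈ 0.337365.
Pooled p̂ = (1540+530)/(4461+1571) = 2070/6032 = 0.343170.
SE = √(0.225404 × 0.000860702) = 0.013929.
z = (0.345214 − 0.337365)/0.013929 = 0.007849/0.013929 = 0.5635.
p-value = P(Z > 0.564) ≈ 0.2865.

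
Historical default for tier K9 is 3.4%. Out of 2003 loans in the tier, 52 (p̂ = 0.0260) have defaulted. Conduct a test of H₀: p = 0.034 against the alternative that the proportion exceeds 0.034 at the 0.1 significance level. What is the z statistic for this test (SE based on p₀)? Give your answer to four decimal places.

p̂ = 52/2003 ≈ 0.0259611.
Under H₀, SE = √(0.034·0.966/2003) = √(1.63974e-05) = 0.0040494.
z = (0.0259611 − 0.034)/0.0040494 = -0.0080389/0.0040494 = -1.9852.
p-value = P(Z > -1.985) ≈ 0.9764, so at α = 0.1 we fail to reject H₀.

z = -1.9852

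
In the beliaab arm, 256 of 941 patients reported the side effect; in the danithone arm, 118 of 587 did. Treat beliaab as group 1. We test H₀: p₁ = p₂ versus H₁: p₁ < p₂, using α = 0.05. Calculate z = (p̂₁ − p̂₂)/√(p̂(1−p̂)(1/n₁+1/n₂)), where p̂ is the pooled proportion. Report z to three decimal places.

z = 3.141

p̂₁ = 256/941 = 0.272051, p̂₂ = 118/587 = 0.201022.
Pooled p̂ = (256+118)/(941+587) = 374/1528 = 0.244764.
SE = √(p̂(1−p̂)(1/n₁+1/n₂)) = √(0.244764·0.755236·0.00276628) = √(0.00051136) = 0.022613.
z = (0.272051 − 0.201022)/0.022613 = 0.071029/0.022613 = 3.141.
p-value = P(Z < 3.141) ≈ 0.9992; since p > α = 0.05, fail to reject H₀.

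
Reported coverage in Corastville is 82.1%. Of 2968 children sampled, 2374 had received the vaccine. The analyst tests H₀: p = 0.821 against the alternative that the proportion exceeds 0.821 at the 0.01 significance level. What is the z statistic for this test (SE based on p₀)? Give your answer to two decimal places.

z = -3.00

p̂ = 2374/2968 = 0.79987.
SE = √(p₀(1−p₀)/n) = √(0.14696/2968) = 0.00704.
z = (0.79987 − 0.821)/0.00704 = -0.02113/0.00704 = -3.00.
p-value = P(Z > -3.004) ≈ 0.9987. With α = 0.01, fail to reject H₀.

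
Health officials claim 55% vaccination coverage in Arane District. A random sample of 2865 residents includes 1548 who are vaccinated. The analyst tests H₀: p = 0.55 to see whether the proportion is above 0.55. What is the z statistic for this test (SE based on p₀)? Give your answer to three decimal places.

p̂ = 1548/2865 ≈ 0.540314.
Under H₀, SE = √(0.55·0.45/2865) = √(8.63874e-05) = 0.009294.
z = (0.540314 − 0.55)/0.009294 = -0.009686/0.009294 = -1.042.
p-value = P(Z > -1.042) ≈ 0.8513.

z = -1.042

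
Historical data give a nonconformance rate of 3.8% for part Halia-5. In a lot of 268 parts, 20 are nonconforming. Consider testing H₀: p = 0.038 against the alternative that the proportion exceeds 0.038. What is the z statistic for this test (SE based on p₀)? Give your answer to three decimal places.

z = 3.136

p̂ = 20/268 ≈ 0.07463.
Standard error under H₀: √(0.038×0.962/268) = 0.01168.
z = (0.07463 − 0.038)/0.01168 = 0.03663/0.01168 = 3.136.
p-value = P(Z > 3.136) ≈ 0.0009.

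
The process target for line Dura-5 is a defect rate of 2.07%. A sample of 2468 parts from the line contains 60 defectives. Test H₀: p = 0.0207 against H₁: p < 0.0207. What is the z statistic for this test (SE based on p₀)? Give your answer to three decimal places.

p̂ = 60/2468 = 0.024311.
Standard error under H₀: √(0.0207×0.9793/2468) = 0.002866.
z = (0.024311 − 0.0207)/0.002866 = 0.003611/0.002866 = 1.260.

z = 1.260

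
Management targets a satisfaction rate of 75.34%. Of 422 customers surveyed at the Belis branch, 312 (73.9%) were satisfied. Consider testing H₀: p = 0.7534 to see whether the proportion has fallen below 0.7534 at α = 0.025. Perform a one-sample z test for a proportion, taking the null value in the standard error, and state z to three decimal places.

p̂ = 312/422 = 0.73934.
Under H₀, SE = √(0.7534·0.2466/422) = √(0.000440257) = 0.02098.
z = (0.73934 − 0.7534)/0.02098 = -0.01406/0.02098 = -0.670.
p-value = P(Z < -0.670) ≈ 0.2513, so at α = 0.025 we fail to reject H₀.

z = -0.670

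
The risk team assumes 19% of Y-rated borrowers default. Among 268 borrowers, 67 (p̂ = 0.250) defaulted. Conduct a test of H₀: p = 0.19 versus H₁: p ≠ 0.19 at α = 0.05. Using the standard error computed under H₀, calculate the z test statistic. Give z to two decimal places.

p̂ = 67/268 = 0.2500.
SE = √(p₀(1−p₀)/n) = √(0.1539/268) = 0.0240.
z = (0.2500 − 0.19)/0.0240 = 0.0600/0.0240 = 2.50.
p-value = 2·P(Z > 2.504) ≈ 0.0123; since p < α = 0.05, reject H₀.

z = 2.50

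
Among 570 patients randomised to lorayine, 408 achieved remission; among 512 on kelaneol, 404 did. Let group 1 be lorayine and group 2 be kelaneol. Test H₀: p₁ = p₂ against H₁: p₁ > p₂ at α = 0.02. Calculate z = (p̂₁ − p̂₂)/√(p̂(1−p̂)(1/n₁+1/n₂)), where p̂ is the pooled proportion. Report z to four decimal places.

z = -2.7808

p̂₁ = 408/570 = 0.715789, p̂₂ = 404/512 = 0.789062.
Pooled p̂ = (408+404)/(570+512) = 812/1082 = 0.750462.
SE = √(0.187269 × 0.00370751) = 0.026350.
z = (0.715789 − 0.789062)/0.026350 = -0.073273/0.026350 = -2.7808.
p-value = P(Z > -2.781) ≈ 0.9973; since p > α = 0.02, fail to reject H₀.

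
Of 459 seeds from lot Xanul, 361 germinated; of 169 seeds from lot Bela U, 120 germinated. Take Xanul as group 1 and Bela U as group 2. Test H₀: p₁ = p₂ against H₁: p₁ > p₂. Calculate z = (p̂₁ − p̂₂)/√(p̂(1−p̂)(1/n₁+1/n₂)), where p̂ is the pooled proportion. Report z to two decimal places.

z = 2.01

p̂₁ = 361/459 = 0.7865, p̂₂ = 120/169 = 0.7101.
Pooled p̂ = (361+120)/(459+169) = 481/628 = 0.7659.
SE = √(0.179285 × 0.00809581) = 0.0381.
z = (0.7865 − 0.7101)/0.0381 = 0.0764/0.0381 = 2.01.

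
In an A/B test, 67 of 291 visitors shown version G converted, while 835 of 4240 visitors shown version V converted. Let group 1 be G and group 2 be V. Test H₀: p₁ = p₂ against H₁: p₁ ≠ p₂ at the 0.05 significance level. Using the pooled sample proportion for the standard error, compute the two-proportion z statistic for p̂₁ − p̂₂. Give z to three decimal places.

p̂₁ = 67/291 ≈ 0.23024, p̂₂ = 835/4240 ≈ 0.19693.
Pooled p̂ = (67+835)/(291+4240) = 902/4531 = 0.19907.
SE = √(p̂(1−p̂)(1/n₁+1/n₂)) = √(0.19907·0.80093·0.00367228) = √(0.000585518) = 0.02420.
z = (0.23024 − 0.19693)/0.02420 = 0.03331/0.02420 = 1.376.
Two-sided p-value ≈ 2·Φ(−1.376) = 0.1687; since p > α = 0.05, fail to reject H₀.

z = 1.376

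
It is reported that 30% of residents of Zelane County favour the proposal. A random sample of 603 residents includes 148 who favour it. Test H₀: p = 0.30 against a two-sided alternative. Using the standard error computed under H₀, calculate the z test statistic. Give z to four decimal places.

z = -2.9237

p̂ = 148/603 ≈ 0.2454395.
Standard error under H₀: √(0.3×0.7/603) = 0.0186617.
z = (0.2454395 − 0.3)/0.0186617 = -0.0545605/0.0186617 = -2.9237.
Two-sided p-value ≈ 2·Φ(−2.924) = 0.0035.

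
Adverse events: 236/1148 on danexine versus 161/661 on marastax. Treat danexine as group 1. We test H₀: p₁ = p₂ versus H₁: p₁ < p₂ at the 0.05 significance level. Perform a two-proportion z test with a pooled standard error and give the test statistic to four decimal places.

z = -1.8802

p̂₁ = 236/1148 ≈ 0.205575, p̂₂ = 161/661 ≈ 0.243570.
Pooled p̂ = (236+161)/(1148+661) = 397/1809 = 0.219458.
SE = √(0.171296 × 0.00238394) = 0.020208.
z = (0.205575 − 0.243570)/0.020208 = -0.037995/0.020208 = -1.8802.
p-value = P(Z < -1.880) ≈ 0.0300; since p < α = 0.05, reject H₀.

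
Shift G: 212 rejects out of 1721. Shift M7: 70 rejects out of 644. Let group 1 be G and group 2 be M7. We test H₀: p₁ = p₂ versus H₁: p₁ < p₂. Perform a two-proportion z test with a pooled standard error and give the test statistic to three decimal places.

z = 0.968

p̂₁ = 212/1721 = 0.123184, p̂₂ = 70/644 = 0.108696.
Pooled p̂ = (212+70)/(1721+644) = 282/2365 = 0.119239.
SE = √(p̂(1−p̂)(1/n₁+1/n₂)) = √(0.119239·0.880761·0.00213385) = √(0.000224099) = 0.014970.
z = (0.123184 − 0.108696)/0.014970 = 0.014488/0.014970 = 0.968.
p-value = P(Z < 0.968) ≈ 0.8334.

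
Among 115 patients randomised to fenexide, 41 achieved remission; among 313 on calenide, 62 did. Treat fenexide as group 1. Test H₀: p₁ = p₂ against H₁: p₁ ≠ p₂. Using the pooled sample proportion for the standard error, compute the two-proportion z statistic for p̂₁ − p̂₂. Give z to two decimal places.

p̂₁ = 41/115 = 0.3565, p̂₂ = 62/313 = 0.1981.
Pooled p̂ = (41+62)/(115+313) = 103/428 = 0.2407.
SE = √(0.18274 × 0.0118905) = 0.0466.
z = (0.3565 − 0.1981)/0.0466 = 0.1584/0.0466 = 3.40.

z = 3.40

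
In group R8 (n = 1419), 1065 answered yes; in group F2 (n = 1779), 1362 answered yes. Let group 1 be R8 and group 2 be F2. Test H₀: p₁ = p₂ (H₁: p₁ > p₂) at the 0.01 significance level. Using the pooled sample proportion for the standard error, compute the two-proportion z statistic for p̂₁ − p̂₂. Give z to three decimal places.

z = -0.990

p̂₁ = 1065/1419 = 0.75053, p̂₂ = 1362/1779 = 0.76560.
Pooled p̂ = (1065+1362)/(1419+1779) = 2427/3198 = 0.75891.
SE = √(0.182965 × 0.00126684) = 0.01522.
z = (0.75053 − 0.76560)/0.01522 = -0.01507/0.01522 = -0.990.
p-value = P(Z > -0.990) ≈ 0.8389, so at α = 0.01 we fail to reject H₀.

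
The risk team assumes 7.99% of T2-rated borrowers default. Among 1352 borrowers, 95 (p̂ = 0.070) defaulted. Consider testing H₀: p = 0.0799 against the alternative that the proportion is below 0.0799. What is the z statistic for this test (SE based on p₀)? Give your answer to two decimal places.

p̂ = 95/1352 = 0.07027.
Standard error under H₀: √(0.0799×0.9201/1352) = 0.00737.
z = (0.07027 − 0.0799)/0.00737 = -0.00963/0.00737 = -1.31.

z = -1.31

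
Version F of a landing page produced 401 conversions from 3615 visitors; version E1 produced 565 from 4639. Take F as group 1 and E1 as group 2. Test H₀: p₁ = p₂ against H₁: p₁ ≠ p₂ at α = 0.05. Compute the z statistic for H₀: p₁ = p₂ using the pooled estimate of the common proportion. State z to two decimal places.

p̂₁ = 401/3615 ≈ 0.11093, p̂₂ = 565/4639 ≈ 0.12179.
Pooled p̂ = (401+565)/(3615+4639) = 966/8254 = 0.11703.
SE = √(0.103337 × 0.000492189) = 0.00713.
z = (0.11093 − 0.12179)/0.00713 = -0.01086/0.00713 = -1.52.
p-value = 2·P(Z > 1.524) ≈ 0.1276. With α = 0.05, fail to reject H₀.

z = -1.52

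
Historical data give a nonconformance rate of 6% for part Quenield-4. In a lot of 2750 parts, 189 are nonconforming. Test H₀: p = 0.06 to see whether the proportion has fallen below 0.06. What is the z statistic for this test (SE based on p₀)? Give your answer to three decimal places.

p̂ = 189/2750 = 0.06873.
Standard error under H₀: √(0.06×0.94/2750) = 0.00453.
z = (0.06873 − 0.06)/0.00453 = 0.00873/0.00453 = 1.927.
p-value = P(Z < 1.927) ≈ 0.9730.

z = 1.927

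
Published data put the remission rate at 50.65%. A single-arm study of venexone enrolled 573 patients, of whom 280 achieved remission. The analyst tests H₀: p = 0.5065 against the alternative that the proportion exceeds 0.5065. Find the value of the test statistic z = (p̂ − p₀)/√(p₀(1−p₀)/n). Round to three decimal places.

z = -0.854

p̂ = 280/573 ≈ 0.48866.
SE = √(p₀(1−p₀)/n) = √(0.24996/573) = 0.02089.
z = (0.48866 − 0.5065)/0.02089 = -0.01784/0.02089 = -0.854.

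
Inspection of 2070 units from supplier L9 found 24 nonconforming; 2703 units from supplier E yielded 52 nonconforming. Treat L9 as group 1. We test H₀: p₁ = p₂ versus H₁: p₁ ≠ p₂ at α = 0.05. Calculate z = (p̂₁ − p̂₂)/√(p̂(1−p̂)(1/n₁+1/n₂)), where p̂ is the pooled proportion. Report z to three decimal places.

p̂₁ = 24/2070 = 0.011594, p̂₂ = 52/2703 = 0.019238.
Pooled p̂ = (24+52)/(2070+2703) = 76/4773 = 0.015923.
SE = √(0.0156694 × 0.000853051) = 0.003656.
z = (0.011594 − 0.019238)/0.003656 = -0.007644/0.003656 = -2.091.
Two-sided p-value ≈ 2·Φ(−2.091) = 0.0366, so at α = 0.05 we reject H₀.

z = -2.091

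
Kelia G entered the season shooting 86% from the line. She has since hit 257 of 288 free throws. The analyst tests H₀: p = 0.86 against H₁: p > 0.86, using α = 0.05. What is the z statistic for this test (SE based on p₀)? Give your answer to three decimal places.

z = 1.583

p̂ = 257/288 ≈ 0.892361.
Under H₀, SE = √(0.86·0.14/288) = √(0.000418056) = 0.020446.
z = (0.892361 − 0.86)/0.020446 = 0.032361/0.020446 = 1.583.
p-value = P(Z > 1.583) ≈ 0.0567; since p > α = 0.05, fail to reject H₀.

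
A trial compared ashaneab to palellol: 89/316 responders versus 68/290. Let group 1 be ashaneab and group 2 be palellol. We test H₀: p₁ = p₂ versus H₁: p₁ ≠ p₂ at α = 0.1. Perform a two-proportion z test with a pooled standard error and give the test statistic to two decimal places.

p̂₁ = 89/316 = 0.2816, p̂₂ = 68/290 = 0.2345.
Pooled p̂ = (89+68)/(316+290) = 157/606 = 0.2591.
SE = √(p̂(1−p̂)(1/n₁+1/n₂)) = √(0.2591·0.7409·0.00661283) = √(0.00126937) = 0.0356.
z = (0.2816 − 0.2345)/0.0356 = 0.0471/0.0356 = 1.32.
Two-sided p-value ≈ 2·Φ(−1.324) = 0.1856; since p > α = 0.1, fail to reject H₀.

z = 1.32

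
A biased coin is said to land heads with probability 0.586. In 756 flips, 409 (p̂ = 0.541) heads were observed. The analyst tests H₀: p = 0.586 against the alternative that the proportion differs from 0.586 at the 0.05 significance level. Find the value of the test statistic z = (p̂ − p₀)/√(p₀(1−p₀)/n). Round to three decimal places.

z = -2.512

p̂ = 409/756 = 0.54101.
Standard error under H₀: √(0.586×0.414/756) = 0.01791.
z = (0.54101 − 0.586)/0.01791 = -0.04499/0.01791 = -2.512.
p-value = 2·P(Z > 2.512) ≈ 0.0120; since p < α = 0.05, reject H₀.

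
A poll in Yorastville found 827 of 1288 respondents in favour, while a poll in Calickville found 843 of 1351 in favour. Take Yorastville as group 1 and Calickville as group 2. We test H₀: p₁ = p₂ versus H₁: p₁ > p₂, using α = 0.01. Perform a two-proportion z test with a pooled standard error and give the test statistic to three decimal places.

p̂₁ = 827/1288 = 0.64208, p̂₂ = 843/1351 = 0.62398.
Pooled p̂ = (827+843)/(1288+1351) = 1670/2639 = 0.63282.
SE = √(0.23236 × 0.00151659) = 0.01877.
z = (0.64208 − 0.62398)/0.01877 = 0.01810/0.01877 = 0.964.
p-value = P(Z > 0.964) ≈ 0.1675. With α = 0.01, fail to reject H₀.

z = 0.964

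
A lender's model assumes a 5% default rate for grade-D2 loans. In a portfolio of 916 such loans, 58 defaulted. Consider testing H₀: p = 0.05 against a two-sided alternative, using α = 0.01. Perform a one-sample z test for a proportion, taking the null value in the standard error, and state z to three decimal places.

p̂ = 58/916 ≈ 0.06332.
SE = √(p₀(1−p₀)/n) = √(0.0475/916) = 0.00720.
z = (0.06332 − 0.05)/0.00720 = 0.01332/0.00720 = 1.850.
Two-sided p-value ≈ 2·Φ(−1.850) = 0.0644, so at α = 0.01 we fail to reject H₀.

z = 1.850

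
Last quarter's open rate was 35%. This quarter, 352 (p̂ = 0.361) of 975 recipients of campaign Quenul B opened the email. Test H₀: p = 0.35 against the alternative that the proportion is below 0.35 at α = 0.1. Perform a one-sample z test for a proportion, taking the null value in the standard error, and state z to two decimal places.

z = 0.72

p̂ = 352/975 = 0.3610.
SE = √(p₀(1−p₀)/n) = √(0.2275/975) = 0.0153.
z = (0.3610 − 0.35)/0.0153 = 0.0110/0.0153 = 0.72.
p-value = P(Z < 0.722) ≈ 0.7648; since p > α = 0.1, fail to reject H₀.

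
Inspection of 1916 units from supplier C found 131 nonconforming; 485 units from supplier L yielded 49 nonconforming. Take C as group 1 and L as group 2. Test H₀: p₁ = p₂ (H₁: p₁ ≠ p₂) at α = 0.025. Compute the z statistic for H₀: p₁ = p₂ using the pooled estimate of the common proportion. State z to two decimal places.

z = -2.44

p̂₁ = 131/1916 ≈ 0.06837, p̂₂ = 49/485 ≈ 0.10103.
Pooled p̂ = (131+49)/(1916+485) = 180/2401 = 0.07497.
SE = √(0.0693484 × 0.00258378) = 0.01339.
z = (0.06837 − 0.10103)/0.01339 = -0.03266/0.01339 = -2.44.
p-value = 2·P(Z > 2.440) ≈ 0.0147. With α = 0.025, reject H₀.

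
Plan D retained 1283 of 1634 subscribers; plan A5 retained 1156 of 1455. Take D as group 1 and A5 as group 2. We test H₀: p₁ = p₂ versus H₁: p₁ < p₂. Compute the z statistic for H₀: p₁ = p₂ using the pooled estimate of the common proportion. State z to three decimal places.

p̂₁ = 1283/1634 = 0.78519, p̂₂ = 1156/1455 = 0.79450.
Pooled p̂ = (1283+1156)/(1634+1455) = 2439/3089 = 0.78958.
SE = √(p̂(1−p̂)(1/n₁+1/n₂)) = √(0.78958·0.21042·0.00129928) = √(0.00021587) = 0.01469.
z = (0.78519 − 0.79450)/0.01469 = -0.00931/0.01469 = -0.634.
p-value = P(Z < -0.634) ≈ 0.2631.

z = -0.634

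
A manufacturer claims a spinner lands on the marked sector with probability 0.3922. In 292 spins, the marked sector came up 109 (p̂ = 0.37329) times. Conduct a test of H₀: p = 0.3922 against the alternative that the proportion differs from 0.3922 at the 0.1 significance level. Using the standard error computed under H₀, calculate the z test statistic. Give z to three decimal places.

p̂ = 109/292 = 0.37329.
SE = √(p₀(1−p₀)/n) = √(0.23838/292) = 0.02857.
z = (0.37329 − 0.3922)/0.02857 = -0.01891/0.02857 = -0.662.
Two-sided p-value ≈ 2·Φ(−0.662) = 0.5080; since p > α = 0.1, fail to reject H₀.

z = -0.662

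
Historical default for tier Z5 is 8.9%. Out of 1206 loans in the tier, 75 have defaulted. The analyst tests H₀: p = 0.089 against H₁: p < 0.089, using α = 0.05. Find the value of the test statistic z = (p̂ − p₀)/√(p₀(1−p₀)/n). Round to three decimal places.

z = -3.270

p̂ = 75/1206 = 0.06219.
Standard error under H₀: √(0.089×0.911/1206) = 0.00820.
z = (0.06219 − 0.089)/0.00820 = -0.02681/0.00820 = -3.270.
p-value = P(Z < -3.270) ≈ 0.0005; since p < α = 0.05, reject H₀.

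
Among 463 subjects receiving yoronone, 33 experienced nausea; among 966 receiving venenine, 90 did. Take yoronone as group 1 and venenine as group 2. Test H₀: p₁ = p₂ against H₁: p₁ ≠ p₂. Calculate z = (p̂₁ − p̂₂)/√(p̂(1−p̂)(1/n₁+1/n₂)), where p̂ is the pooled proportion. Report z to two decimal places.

z = -1.38

p̂₁ = 33/463 ≈ 0.0713, p̂₂ = 90/966 ≈ 0.0932.
Pooled p̂ = (33+90)/(463+966) = 123/1429 = 0.0861.
SE = √(0.0786654 × 0.00319502) = 0.0159.
z = (0.0713 − 0.0932)/0.0159 = -0.0219/0.0159 = -1.38.
Two-sided p-value ≈ 2·Φ(−1.381) = 0.1673.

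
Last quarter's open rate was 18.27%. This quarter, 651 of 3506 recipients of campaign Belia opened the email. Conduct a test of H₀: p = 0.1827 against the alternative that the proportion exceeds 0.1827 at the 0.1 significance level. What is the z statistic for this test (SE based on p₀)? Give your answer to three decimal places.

z = 0.457

p̂ = 651/3506 ≈ 0.185682.
Standard error under H₀: √(0.1827×0.8173/3506) = 0.006526.
z = (0.185682 − 0.1827)/0.006526 = 0.002982/0.006526 = 0.457.
p-value = P(Z > 0.457) ≈ 0.3239; since p > α = 0.1, fail to reject H₀.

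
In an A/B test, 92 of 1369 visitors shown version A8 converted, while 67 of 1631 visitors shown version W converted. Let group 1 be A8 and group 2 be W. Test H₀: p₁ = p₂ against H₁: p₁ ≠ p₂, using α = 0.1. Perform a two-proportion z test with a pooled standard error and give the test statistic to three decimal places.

p̂₁ = 92/1369 = 0.06720, p̂₂ = 67/1631 = 0.04108.
Pooled p̂ = (92+67)/(1369+1631) = 159/3000 = 0.05300.
SE = √(0.050191 × 0.00134358) = 0.00821.
z = (0.06720 − 0.04108)/0.00821 = 0.02612/0.00821 = 3.181.
p-value = 2·P(Z > 3.181) ≈ 0.0015, so at α = 0.1 we reject H₀.

z = 3.181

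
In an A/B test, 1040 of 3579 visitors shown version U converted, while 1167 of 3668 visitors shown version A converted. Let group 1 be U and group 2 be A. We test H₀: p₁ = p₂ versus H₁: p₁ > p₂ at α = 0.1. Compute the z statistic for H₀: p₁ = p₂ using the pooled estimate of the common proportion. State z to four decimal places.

z = -2.5500

p̂₁ = 1040/3579 ≈ 0.290584, p̂₂ = 1167/3668 ≈ 0.318157.
Pooled p̂ = (1040+1167)/(3579+3668) = 2207/7247 = 0.304540.
SE = √(0.211795 × 0.000552036) = 0.010813.
z = (0.290584 − 0.318157)/0.010813 = -0.027573/0.010813 = -2.5500.
p-value = P(Z > -2.550) ≈ 0.9946. With α = 0.1, fail to reject H₀.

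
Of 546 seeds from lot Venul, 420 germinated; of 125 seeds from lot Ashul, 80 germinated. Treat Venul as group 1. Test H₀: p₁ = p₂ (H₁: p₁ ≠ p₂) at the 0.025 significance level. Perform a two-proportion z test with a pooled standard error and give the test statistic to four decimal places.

z = 2.9909

p̂₁ = 420/546 ≈ 0.7692308, p̂₂ = 80/125 ≈ 0.6400000.
Pooled p̂ = (420+80)/(546+125) = 500/671 = 0.7451565.
SE = √(p̂(1−p̂)(1/n₁+1/n₂)) = √(0.7451565·0.2548435·0.0098315) = √(0.00186699) = 0.0432086.
z = (0.7692308 − 0.6400000)/0.0432086 = 0.1292308/0.0432086 = 2.9909.
Two-sided p-value ≈ 2·Φ(−2.991) = 0.0028, so at α = 0.025 we reject H₀.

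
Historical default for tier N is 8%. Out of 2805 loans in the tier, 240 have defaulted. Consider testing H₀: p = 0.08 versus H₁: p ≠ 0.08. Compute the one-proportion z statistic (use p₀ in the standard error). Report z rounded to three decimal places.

z = 1.086

p̂ = 240/2805 ≈ 0.08556.
SE = √(p₀(1−p₀)/n) = √(0.0736/2805) = 0.00512.
z = (0.08556 − 0.08)/0.00512 = 0.00556/0.00512 = 1.086.
p-value = 2·P(Z > 1.086) ≈ 0.2776.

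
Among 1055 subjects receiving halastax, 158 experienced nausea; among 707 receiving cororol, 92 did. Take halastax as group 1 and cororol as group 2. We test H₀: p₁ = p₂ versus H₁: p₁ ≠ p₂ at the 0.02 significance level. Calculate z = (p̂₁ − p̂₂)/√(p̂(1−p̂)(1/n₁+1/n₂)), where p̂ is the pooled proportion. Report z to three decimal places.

p̂₁ = 158/1055 = 0.149763, p̂₂ = 92/707 = 0.130127.
Pooled p̂ = (158+92)/(1055+707) = 250/1762 = 0.141884.
SE = √(0.121753 × 0.00236229) = 0.016959.
z = (0.149763 − 0.130127)/0.016959 = 0.019636/0.016959 = 1.158.
p-value = 2·P(Z > 1.158) ≈ 0.2469. With α = 0.02, fail to reject H₀.

z = 1.158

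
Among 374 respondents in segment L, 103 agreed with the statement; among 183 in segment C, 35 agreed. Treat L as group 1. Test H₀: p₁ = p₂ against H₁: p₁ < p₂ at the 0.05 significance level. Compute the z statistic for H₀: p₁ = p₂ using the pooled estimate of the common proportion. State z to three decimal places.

z = 2.161

p̂₁ = 103/374 = 0.275401, p̂₂ = 35/183 = 0.191257.
Pooled p̂ = (103+35)/(374+183) = 138/557 = 0.247756.
SE = √(0.186373 × 0.00813828) = 0.038946.
z = (0.275401 − 0.191257)/0.038946 = 0.084144/0.038946 = 2.161.
p-value = P(Z < 2.161) ≈ 0.9846, so at α = 0.05 we fail to reject H₀.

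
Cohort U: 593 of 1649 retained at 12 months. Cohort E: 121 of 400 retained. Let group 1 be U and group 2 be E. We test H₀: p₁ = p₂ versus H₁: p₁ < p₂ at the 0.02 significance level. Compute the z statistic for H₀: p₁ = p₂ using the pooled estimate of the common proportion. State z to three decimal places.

z = 2.151

p̂₁ = 593/1649 = 0.359612, p̂₂ = 121/400 = 0.302500.
Pooled p̂ = (593+121)/(1649+400) = 714/2049 = 0.348463.
SE = √(0.227036 × 0.00310643) = 0.026557.
z = (0.359612 − 0.302500)/0.026557 = 0.057112/0.026557 = 2.151.
p-value = P(Z < 2.151) ≈ 0.9842, so at α = 0.02 we fail to reject H₀.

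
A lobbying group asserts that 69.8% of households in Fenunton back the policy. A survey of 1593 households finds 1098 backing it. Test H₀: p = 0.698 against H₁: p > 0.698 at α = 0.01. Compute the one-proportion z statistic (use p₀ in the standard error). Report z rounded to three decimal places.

p̂ = 1098/1593 ≈ 0.68927.
Standard error under H₀: √(0.698×0.302/1593) = 0.01150.
z = (0.68927 − 0.698)/0.01150 = -0.00873/0.01150 = -0.759.
p-value = P(Z > -0.759) ≈ 0.7762; since p > α = 0.01, fail to reject H₀.

z = -0.759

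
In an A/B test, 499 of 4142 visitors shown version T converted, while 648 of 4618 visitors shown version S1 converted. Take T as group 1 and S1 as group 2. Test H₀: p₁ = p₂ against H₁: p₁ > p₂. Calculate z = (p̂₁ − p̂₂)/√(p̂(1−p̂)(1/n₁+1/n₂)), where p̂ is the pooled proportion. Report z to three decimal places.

z = -2.749

p̂₁ = 499/4142 ≈ 0.12047, p̂₂ = 648/4618 ≈ 0.14032.
Pooled p̂ = (499+648)/(4142+4618) = 1147/8760 = 0.13094.
SE = √(p̂(1−p̂)(1/n₁+1/n₂)) = √(0.13094·0.86906·0.000457973) = √(5.21136e-05) = 0.00722.
z = (0.12047 − 0.14032)/0.00722 = -0.01985/0.00722 = -2.749.
p-value = P(Z > -2.749) ≈ 0.9970.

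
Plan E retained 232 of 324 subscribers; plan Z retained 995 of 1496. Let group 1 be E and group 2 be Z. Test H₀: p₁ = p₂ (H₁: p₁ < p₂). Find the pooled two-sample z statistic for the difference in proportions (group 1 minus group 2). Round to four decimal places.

z = 1.7738

p̂₁ = 232/324 = 0.716049, p̂₂ = 995/1496 = 0.665107.
Pooled p̂ = (232+995)/(324+1496) = 1227/1820 = 0.674176.
SE = √(0.219663 × 0.00375487) = 0.028719.
z = (0.716049 − 0.665107)/0.028719 = 0.050942/0.028719 = 1.7738.
p-value = P(Z < 1.774) ≈ 0.9620.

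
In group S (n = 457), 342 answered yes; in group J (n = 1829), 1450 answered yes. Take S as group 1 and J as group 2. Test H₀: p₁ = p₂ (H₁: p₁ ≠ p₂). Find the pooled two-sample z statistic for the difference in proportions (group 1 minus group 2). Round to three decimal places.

p̂₁ = 342/457 ≈ 0.74836, p̂₂ = 1450/1829 ≈ 0.79278.
Pooled p̂ = (342+1450)/(457+1829) = 1792/2286 = 0.78390.
SE = √(0.1694 × 0.00273493) = 0.02152.
z = (0.74836 − 0.79278)/0.02152 = -0.04442/0.02152 = -2.064.

z = -2.064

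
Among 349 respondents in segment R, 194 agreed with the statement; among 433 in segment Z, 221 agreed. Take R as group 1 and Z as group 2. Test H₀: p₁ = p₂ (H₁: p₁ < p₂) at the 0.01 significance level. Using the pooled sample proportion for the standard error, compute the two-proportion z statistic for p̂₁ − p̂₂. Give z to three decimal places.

p̂₁ = 194/349 = 0.55587, p̂₂ = 221/433 = 0.51039.
Pooled p̂ = (194+221)/(349+433) = 415/782 = 0.53069.
SE = √(0.249058 × 0.0051748) = 0.03590.
z = (0.55587 − 0.51039)/0.03590 = 0.04548/0.03590 = 1.267.
p-value = P(Z < 1.267) ≈ 0.8974, so at α = 0.01 we fail to reject H₀.

z = 1.267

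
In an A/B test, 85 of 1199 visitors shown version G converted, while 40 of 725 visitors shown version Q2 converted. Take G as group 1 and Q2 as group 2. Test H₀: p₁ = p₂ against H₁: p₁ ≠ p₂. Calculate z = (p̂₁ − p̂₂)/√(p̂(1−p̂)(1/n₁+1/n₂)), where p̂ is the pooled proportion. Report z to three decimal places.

p̂₁ = 85/1199 = 0.070892, p̂₂ = 40/725 = 0.055172.
Pooled p̂ = (85+40)/(1199+725) = 125/1924 = 0.064969.
SE = √(0.0607479 × 0.00221334) = 0.011595.
z = (0.070892 − 0.055172)/0.011595 = 0.015720/0.011595 = 1.356.
p-value = 2·P(Z > 1.356) ≈ 0.1752.

z = 1.356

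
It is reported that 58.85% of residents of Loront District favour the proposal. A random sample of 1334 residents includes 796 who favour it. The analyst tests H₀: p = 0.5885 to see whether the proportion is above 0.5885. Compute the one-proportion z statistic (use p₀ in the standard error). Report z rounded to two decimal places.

z = 0.61

p̂ = 796/1334 = 0.5967.
SE = √(p₀(1−p₀)/n) = √(0.24217/1334) = 0.0135.
z = (0.5967 − 0.5885)/0.0135 = 0.0082/0.0135 = 0.61.
p-value = P(Z > 0.609) ≈ 0.2714.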